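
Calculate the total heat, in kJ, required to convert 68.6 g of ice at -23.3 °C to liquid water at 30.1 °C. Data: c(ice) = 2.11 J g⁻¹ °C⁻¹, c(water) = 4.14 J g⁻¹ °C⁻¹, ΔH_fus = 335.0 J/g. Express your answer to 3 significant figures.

q = 34.9 kJ

q1 (heat ice -23.3→0.0 °C): 68.6 × 2.11 × 23.3 = 3373 J
q2 (melt at 0 °C): 68.6 × 335.0 = 22981 J
q3 (heat water 0.0→30.1 °C): 68.6 × 4.14 × 30.1 = 8549 J
Total: 3373 + 22981 + 8549 = 34903 J = 34.9 kJ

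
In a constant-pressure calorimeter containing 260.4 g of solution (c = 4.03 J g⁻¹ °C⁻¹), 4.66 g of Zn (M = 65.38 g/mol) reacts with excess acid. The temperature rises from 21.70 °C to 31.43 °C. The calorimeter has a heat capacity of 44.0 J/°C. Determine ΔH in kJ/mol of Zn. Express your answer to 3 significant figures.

ΔH = -149 kJ/mol

|ΔT| = |31.43 − 21.70| = 9.73 °C
|q_surr| = (260.4 × 4.03 + 44.0) × 9.73 = 1093.412 × 9.73 = 10640 J
n(Zn) = 4.66 / 65.38 = 0.07128 mol
Temperature rose, so q_rxn = −|q_surr| = -10.64 kJ
ΔH = q_rxn / n = -149.3 kJ/mol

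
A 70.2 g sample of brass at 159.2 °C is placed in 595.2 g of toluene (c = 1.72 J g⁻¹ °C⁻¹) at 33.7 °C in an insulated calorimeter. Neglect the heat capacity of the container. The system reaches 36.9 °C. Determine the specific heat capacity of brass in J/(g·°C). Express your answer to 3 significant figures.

c = 0.382 J/(g·°C)

q_gained = (595.2 × 1.72) × (36.9 − 33.7) = 3276 J
q_lost = 70.2 × c × (159.2 − 36.9) = 8585.46 c
Set equal: c = 3276 / 8585.46 = 0.382 J/(g·°C)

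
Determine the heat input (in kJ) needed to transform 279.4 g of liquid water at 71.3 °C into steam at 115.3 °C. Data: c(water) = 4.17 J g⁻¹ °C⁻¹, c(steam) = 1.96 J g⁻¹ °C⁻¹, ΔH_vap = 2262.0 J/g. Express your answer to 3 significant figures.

q = 674 kJ

q1 (heat water 71.3→100.0 °C): 279.4 × 4.17 × 28.7 = 33438 J
q2 (vaporize at 100 °C): 279.4 × 2262.0 = 632003 J
q3 (heat steam 100.0→115.3 °C): 279.4 × 1.96 × 15.3 = 8379 J
Total: 33438 + 632003 + 8379 = 673820 J = 674 kJ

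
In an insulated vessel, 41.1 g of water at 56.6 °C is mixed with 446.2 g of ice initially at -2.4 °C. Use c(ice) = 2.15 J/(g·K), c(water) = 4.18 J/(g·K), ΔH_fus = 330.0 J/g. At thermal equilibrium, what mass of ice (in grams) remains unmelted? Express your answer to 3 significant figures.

m_ice remaining = 424 g

Heat to warm all ice to 0 °C: 446.2×2.15×2.4 = 2302.4 J
Heat released by water cooling to 0 °C: 41.1×4.18×56.6 = 9723.8 J
9723.8 J < 2302.4 + 446.2×330.0 = 149548.4 J, so not all ice melts; final T = 0 °C.
Heat left for melting: 9723.8 − 2302.4 = 7421.4 J
Mass melted = 7421.4 / 330.0 = 22.49 g
Ice remaining = 446.2 − 22.49 = 423.71 g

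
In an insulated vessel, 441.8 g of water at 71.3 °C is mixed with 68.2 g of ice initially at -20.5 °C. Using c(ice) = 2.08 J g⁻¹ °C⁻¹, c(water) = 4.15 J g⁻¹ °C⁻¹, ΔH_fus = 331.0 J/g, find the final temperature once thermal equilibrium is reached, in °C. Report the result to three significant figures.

T_f = 49.7 °C

Heat to bring ice to 0 °C and melt it: q₁ = 68.2×2.08×20.5 + 68.2×331.0 = 25482 J
Heat the water can supply cooling to 0 °C: 441.8×4.15×71.3 = 130726 J > q₁, so all ice melts.
Energy balance: 441.8×4.15×(71.3 − T) = 25482 + 68.2×4.15×(T − 0)
1833.47(71.3 − T) = 25482 + 283.03 T
130726 − 25482 = 2116.50 T
T = 105244 / 2116.50 = 49.73 °C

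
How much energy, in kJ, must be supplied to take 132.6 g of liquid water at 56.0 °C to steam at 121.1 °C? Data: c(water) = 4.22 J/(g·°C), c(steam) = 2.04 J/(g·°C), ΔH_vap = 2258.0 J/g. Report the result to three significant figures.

q = 330 kJ

q1 (heat water 56.0→100.0 °C): 132.6 × 4.22 × 44.0 = 24621 J
q2 (vaporize at 100 °C): 132.6 × 2258.0 = 299411 J
q3 (heat steam 100.0→121.1 °C): 132.6 × 2.04 × 21.1 = 5708 J
Total: 24621 + 299411 + 5708 = 329740 J = 330 kJ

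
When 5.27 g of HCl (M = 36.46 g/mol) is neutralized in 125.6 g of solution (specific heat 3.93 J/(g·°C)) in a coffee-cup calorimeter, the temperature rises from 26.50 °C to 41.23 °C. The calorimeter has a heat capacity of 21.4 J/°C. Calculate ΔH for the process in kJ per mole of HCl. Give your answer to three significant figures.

ΔH = -52.5 kJ/mol

|ΔT| = |41.23 − 26.50| = 14.73 °C
|q_surr| = (125.6 × 3.93 + 21.4) × 14.73 = 515.008 × 14.73 = 7586 J
n(HCl) = 5.27 / 36.46 = 0.1445 mol
Temperature rose, so q_rxn = −|q_surr| = -7.586 kJ
ΔH = q_rxn / n = -52.50 kJ/mol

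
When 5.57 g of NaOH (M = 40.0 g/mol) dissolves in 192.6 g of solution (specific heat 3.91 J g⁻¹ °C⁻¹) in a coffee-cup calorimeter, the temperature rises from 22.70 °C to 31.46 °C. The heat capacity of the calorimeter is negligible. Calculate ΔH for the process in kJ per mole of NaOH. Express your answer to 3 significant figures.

|ΔT| = |31.46 − 22.70| = 8.76 °C
|q_surr| = (192.6 × 3.91) × 8.76 = 753.066 × 8.76 = 6597 J
n(NaOH) = 5.57 / 40.0 = 0.1393 mol
Temperature rose, so q_rxn = −|q_surr| = -6.597 kJ
ΔH = q_rxn / n = -47.36 kJ/mol

ΔH = -47.4 kJ/mol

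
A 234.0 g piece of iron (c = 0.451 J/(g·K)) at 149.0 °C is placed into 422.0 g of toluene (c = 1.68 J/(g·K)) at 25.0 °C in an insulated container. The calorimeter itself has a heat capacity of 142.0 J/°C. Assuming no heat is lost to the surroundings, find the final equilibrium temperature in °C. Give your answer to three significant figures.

T_f = 38.7 °C

Heat lost by iron = heat gained by toluene + calorimeter.
(234.0)(0.451)(149.0 − T) = [(422.0)(1.68) + 142.0](T − 25.0)
105.534 (149.0 − T) = 850.96 (T − 25.0)
15725 − 105.534 T = 850.96 T − 21274
36999 = 956.494 T
T = 38.68 °C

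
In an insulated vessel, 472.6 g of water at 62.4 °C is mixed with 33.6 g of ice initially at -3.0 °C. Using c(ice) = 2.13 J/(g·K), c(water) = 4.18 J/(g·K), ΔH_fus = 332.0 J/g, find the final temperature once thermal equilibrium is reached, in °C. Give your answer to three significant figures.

T_f = 52.9 °C

Heat to bring ice to 0 °C and melt it: q₁ = 33.6×2.13×3.0 + 33.6×332.0 = 11370 J
Heat the water can supply cooling to 0 °C: 472.6×4.18×62.4 = 123269 J > q₁, so all ice melts.
Energy balance: 472.6×4.18×(62.4 − T) = 11370 + 33.6×4.18×(T − 0)
1975.468(62.4 − T) = 11370 + 140.448 T
123269 − 11370 = 2115.916 T
T = 111899 / 2115.916 = 52.88 °C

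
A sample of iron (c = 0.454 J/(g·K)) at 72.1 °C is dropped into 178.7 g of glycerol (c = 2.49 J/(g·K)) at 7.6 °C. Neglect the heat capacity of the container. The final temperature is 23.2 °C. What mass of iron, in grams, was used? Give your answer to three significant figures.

m = 313 g

q_gained = (178.7 × 2.49) × (23.2 − 7.6) = 6941 J
q_lost = m × 0.454 × (72.1 − 23.2) = 22.2006 m
m = 6941 / 22.2006 = 313 g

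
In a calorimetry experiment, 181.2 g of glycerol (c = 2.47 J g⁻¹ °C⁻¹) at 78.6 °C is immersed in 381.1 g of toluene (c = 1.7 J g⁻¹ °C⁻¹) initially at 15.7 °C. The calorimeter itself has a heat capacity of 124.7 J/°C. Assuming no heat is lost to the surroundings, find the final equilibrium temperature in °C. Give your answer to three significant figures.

T_f = 38.8 °C

Heat lost by glycerol = heat gained by toluene + calorimeter.
(181.2)(2.47)(78.6 − T) = [(381.1)(1.7) + 124.7](T − 15.7)
447.564 (78.6 − T) = 772.57 (T − 15.7)
35179 − 447.564 T = 772.57 T − 12129
47308 = 1220.134 T
T = 38.77 °C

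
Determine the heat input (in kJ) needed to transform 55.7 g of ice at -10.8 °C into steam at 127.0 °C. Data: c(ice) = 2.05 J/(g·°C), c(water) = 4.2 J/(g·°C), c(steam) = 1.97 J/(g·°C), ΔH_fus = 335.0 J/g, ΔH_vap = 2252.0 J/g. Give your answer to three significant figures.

q = 172 kJ

q1 (heat ice -10.8→0.0 °C): 55.7 × 2.05 × 10.8 = 1233 J
q2 (melt at 0 °C): 55.7 × 335.0 = 18660 J
q3 (heat water 0.0→100.0 °C): 55.7 × 4.2 × 100.0 = 23394 J
q4 (vaporize at 100 °C): 55.7 × 2252.0 = 125436 J
q5 (heat steam 100.0→127.0 °C): 55.7 × 1.97 × 27.0 = 2963 J
Total: 1233 + 18660 + 23394 + 125436 + 2963 = 171686 J = 172 kJ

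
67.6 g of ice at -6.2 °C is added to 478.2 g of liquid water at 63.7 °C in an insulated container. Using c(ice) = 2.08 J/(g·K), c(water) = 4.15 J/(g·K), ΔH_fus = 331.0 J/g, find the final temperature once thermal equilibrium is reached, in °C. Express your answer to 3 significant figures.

Heat to bring ice to 0 °C and melt it: q₁ = 67.6×2.08×6.2 + 67.6×331.0 = 23247 J
Heat the water can supply cooling to 0 °C: 478.2×4.15×63.7 = 126415 J > q₁, so all ice melts.
Energy balance: 478.2×4.15×(63.7 − T) = 23247 + 67.6×4.15×(T − 0)
1984.53(63.7 − T) = 23247 + 280.54 T
126415 − 23247 = 2265.07 T
T = 103168 / 2265.07 = 45.547 °C

T_f = 45.5 °C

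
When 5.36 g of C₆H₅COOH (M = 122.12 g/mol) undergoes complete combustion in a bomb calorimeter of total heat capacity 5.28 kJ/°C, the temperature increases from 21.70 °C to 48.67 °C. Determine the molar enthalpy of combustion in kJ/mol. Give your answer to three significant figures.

ΔH = -3240 kJ/mol

ΔT = 48.67 − 21.70 = 26.97 °C
q_cal = C_cal × ΔT = 5.28 × 26.97 = 142.4016 kJ
n = 5.36 / 122.12 = 0.04389 mol
q_rxn = −q_cal = -142.4016 kJ
ΔH = -142.4016 / 0.04389 = -3244.5 kJ/mol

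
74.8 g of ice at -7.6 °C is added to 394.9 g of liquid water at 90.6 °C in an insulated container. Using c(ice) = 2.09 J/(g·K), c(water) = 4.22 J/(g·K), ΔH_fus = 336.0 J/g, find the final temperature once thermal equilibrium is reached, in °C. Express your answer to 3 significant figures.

T_f = 62.9 °C

Heat to bring ice to 0 °C and melt it: q₁ = 74.8×2.09×7.6 + 74.8×336.0 = 26321 J
Heat the water can supply cooling to 0 °C: 394.9×4.22×90.6 = 150983 J > q₁, so all ice melts.
Energy balance: 394.9×4.22×(90.6 − T) = 26321 + 74.8×4.22×(T − 0)
1666.478(90.6 − T) = 26321 + 315.656 T
150983 − 26321 = 1982.134 T
T = 124662 / 1982.134 = 62.89 °C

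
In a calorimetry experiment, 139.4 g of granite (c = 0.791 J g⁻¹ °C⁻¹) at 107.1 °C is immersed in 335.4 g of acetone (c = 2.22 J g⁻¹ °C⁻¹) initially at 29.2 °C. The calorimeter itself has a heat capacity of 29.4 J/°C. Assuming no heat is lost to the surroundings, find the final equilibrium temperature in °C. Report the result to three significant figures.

T_f = 38.9 °C

Heat lost by granite = heat gained by acetone + calorimeter.
(139.4)(0.791)(107.1 − T) = [(335.4)(2.22) + 29.4](T − 29.2)
110.2654 (107.1 − T) = 773.988 (T − 29.2)
11809 − 110.2654 T = 773.988 T − 22600
34409 = 884.2534 T
T = 38.91 °C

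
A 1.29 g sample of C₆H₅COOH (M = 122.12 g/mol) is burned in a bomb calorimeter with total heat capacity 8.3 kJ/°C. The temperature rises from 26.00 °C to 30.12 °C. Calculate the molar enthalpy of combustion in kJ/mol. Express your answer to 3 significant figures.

ΔH = -3240 kJ/mol

ΔT = 30.12 − 26.00 = 4.12 °C
q_cal = C_cal × ΔT = 8.3 × 4.12 = 34.196 kJ
n = 1.29 / 122.12 = 0.01056 mol
q_rxn = −q_cal = -34.196 kJ
ΔH = -34.196 / 0.01056 = -3238 kJ/mol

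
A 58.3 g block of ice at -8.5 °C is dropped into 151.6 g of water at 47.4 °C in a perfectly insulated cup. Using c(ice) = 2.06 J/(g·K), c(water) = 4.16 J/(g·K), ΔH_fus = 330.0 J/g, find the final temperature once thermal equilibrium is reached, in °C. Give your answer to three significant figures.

Heat to bring ice to 0 °C and melt it: q₁ = 58.3×2.06×8.5 + 58.3×330.0 = 20260 J
Heat the water can supply cooling to 0 °C: 151.6×4.16×47.4 = 29893.1 J > q₁, so all ice melts.
Energy balance: 151.6×4.16×(47.4 − T) = 20260 + 58.3×4.16×(T − 0)
630.656(47.4 − T) = 20260 + 242.528 T
29893.1 − 20260 = 873.184 T
T = 9633.1 / 873.184 = 11.03 °C

T_f = 11.0 °C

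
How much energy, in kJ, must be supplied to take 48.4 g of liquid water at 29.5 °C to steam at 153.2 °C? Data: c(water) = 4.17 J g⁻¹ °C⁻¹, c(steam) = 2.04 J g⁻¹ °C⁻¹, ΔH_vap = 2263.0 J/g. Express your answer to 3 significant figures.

q1 (heat water 29.5→100.0 °C): 48.4 × 4.17 × 70.5 = 14229 J
q2 (vaporize at 100 °C): 48.4 × 2263.0 = 109529 J
q3 (heat steam 100.0→153.2 °C): 48.4 × 2.04 × 53.2 = 5253 J
Total: 14229 + 109529 + 5253 = 129011 J = 129 kJ

q = 129 kJ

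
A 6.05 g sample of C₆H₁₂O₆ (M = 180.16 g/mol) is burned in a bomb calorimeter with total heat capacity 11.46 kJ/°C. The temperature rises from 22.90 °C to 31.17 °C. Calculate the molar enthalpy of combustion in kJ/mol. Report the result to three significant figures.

ΔT = 31.17 − 22.90 = 8.27 °C
q_cal = C_cal × ΔT = 11.46 × 8.27 = 94.7742 kJ
n = 6.05 / 180.16 = 0.03358 mol
q_rxn = −q_cal = -94.7742 kJ
ΔH = -94.7742 / 0.03358 = -2822 kJ/mol

ΔH = -2820 kJ/mol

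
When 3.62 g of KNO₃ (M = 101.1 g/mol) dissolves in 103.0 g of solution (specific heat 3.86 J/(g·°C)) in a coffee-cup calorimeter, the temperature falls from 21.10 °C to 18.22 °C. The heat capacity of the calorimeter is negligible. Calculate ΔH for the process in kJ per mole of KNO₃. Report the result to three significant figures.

ΔH = 32.0 kJ/mol

|ΔT| = |18.22 − 21.10| = 2.88 °C
|q_surr| = (103.0 × 3.86) × 2.88 = 397.58 × 2.88 = 1145 J
n(KNO₃) = 3.62 / 101.1 = 0.03581 mol
Temperature fell, so q_rxn = +|q_surr| = 1.145 kJ
ΔH = q_rxn / n = 31.97 kJ/mol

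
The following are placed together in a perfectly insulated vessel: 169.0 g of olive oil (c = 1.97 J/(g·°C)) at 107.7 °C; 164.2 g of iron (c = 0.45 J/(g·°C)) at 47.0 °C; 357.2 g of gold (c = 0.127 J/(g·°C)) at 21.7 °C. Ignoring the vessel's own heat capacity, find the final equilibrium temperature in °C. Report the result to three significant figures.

Σ mᵢcᵢ(T − Tᵢ) = 0  ⇒  T = Σ mᵢcᵢTᵢ / Σ mᵢcᵢ
Σ mᵢcᵢ = 169.0×1.97 + 164.2×0.45 + 357.2×0.127 = 452.1844
Σ mᵢcᵢTᵢ = 332.93×107.7 + 73.89×47.0 + 45.3644×21.7 = 40314
T = 40314 / 452.1844 = 89.15 °C

T_f = 89.2 °C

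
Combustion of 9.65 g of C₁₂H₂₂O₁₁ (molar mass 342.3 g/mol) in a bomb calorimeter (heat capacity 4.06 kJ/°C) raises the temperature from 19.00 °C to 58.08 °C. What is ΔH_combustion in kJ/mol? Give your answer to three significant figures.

ΔT = 58.08 − 19.00 = 39.08 °C
q_cal = C_cal × ΔT = 4.06 × 39.08 = 158.6648 kJ
n = 9.65 / 342.3 = 0.02819 mol
q_rxn = −q_cal = -158.6648 kJ
ΔH = -158.6648 / 0.02819 = -5628 kJ/mol

ΔH = -5630 kJ/mol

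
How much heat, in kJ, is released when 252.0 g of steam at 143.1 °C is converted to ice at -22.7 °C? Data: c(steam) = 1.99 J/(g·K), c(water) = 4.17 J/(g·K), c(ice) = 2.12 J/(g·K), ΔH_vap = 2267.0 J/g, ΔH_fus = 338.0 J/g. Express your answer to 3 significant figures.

q1 (cool steam 143.1→100 °C): 252.0 × 1.99 × 43.1 = 21614 J
q2 (condense at 100 °C): 252.0 × 2267.0 = 571284 J
q3 (cool water 100→0 °C): 252.0 × 4.17 × 100.0 = 105084 J
q4 (freeze at 0 °C): 252.0 × 338.0 = 85176 J
q5 (cool ice 0→-22.7 °C): 252.0 × 2.12 × 22.7 = 12127 J
Total: 21614 + 571284 + 105084 + 85176 + 12127 = 795285 J = 795 kJ

q = 795 kJ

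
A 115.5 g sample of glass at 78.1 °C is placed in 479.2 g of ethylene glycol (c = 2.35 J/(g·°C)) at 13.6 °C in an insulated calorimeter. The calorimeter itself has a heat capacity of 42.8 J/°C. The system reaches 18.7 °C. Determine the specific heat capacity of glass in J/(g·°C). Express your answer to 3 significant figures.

c = 0.869 J/(g·°C)

q_gained = (479.2 × 2.35 + 42.8) × (18.7 − 13.6) = 5961 J
q_lost = 115.5 × c × (78.1 − 18.7) = 6860.7 c
Set equal: c = 5961 / 6860.7 = 0.869 J/(g·°C)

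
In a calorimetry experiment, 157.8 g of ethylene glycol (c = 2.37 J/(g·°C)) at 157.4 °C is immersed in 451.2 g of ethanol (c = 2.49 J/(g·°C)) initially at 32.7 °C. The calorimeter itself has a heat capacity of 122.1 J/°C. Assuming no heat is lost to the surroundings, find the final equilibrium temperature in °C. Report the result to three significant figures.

T_f = 61.5 °C

Heat lost by ethylene glycol = heat gained by ethanol + calorimeter.
(157.8)(2.37)(157.4 − T) = [(451.2)(2.49) + 122.1](T − 32.7)
373.986 (157.4 − T) = 1245.588 (T − 32.7)
58865 − 373.986 T = 1245.588 T − 40731
99596 = 1619.574 T
T = 61.50 °C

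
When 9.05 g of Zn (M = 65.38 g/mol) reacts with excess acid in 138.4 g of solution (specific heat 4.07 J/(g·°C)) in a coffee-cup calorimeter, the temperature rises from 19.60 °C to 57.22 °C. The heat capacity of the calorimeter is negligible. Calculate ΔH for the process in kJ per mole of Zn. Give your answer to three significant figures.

ΔH = -153 kJ/mol

|ΔT| = |57.22 − 19.60| = 37.62 °C
|q_surr| = (138.4 × 4.07) × 37.62 = 563.288 × 37.62 = 21190 J
n(Zn) = 9.05 / 65.38 = 0.1384 mol
Temperature rose, so q_rxn = −|q_surr| = -21.19 kJ
ΔH = q_rxn / n = -153.1 kJ/mol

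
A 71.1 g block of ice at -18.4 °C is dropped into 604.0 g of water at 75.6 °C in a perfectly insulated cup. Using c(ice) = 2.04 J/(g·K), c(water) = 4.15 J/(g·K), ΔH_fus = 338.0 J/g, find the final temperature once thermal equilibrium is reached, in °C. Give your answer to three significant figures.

Heat to bring ice to 0 °C and melt it: q₁ = 71.1×2.04×18.4 + 71.1×338.0 = 26701 J
Heat the water can supply cooling to 0 °C: 604.0×4.15×75.6 = 189499 J > q₁, so all ice melts.
Energy balance: 604.0×4.15×(75.6 − T) = 26701 + 71.1×4.15×(T − 0)
2506.6(75.6 − T) = 26701 + 295.065 T
189499 − 26701 = 2801.665 T
T = 162798 / 2801.665 = 58.11 °C

T_f = 58.1 °C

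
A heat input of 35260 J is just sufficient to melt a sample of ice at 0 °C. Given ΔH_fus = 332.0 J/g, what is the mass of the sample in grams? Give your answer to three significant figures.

m = q / ΔH_fus = 35260 J / 332.0 J/g = 106 g

m = 106 g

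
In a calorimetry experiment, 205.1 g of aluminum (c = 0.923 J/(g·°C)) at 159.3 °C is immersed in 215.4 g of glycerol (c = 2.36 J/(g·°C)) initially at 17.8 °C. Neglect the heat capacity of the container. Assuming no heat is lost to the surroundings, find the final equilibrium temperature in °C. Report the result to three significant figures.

Heat lost by aluminum = heat gained by glycerol.
(205.1)(0.923)(159.3 − T) = (215.4)(2.36)(T − 17.8)
189.3073 (159.3 − T) = 508.344 (T − 17.8)
30157 − 189.3073 T = 508.344 T − 9048.5
39205.5 = 697.6513 T
T = 56.20 °C

T_f = 56.2 °C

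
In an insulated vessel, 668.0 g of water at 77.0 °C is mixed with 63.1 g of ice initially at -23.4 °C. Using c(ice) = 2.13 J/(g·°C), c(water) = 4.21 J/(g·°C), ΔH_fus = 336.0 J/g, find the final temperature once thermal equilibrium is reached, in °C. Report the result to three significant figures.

T_f = 62.4 °C

Heat to bring ice to 0 °C and melt it: q₁ = 63.1×2.13×23.4 + 63.1×336.0 = 24347 J
Heat the water can supply cooling to 0 °C: 668.0×4.21×77.0 = 216546 J > q₁, so all ice melts.
Energy balance: 668.0×4.21×(77.0 − T) = 24347 + 63.1×4.21×(T − 0)
2812.28(77.0 − T) = 24347 + 265.651 T
216546 − 24347 = 3077.931 T
T = 192199 / 3077.931 = 62.44 °C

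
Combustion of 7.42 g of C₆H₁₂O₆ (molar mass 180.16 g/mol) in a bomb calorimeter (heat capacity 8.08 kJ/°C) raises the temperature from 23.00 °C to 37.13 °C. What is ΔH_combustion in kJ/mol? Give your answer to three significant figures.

ΔH = -2770 kJ/mol

ΔT = 37.13 − 23.00 = 14.13 °C
q_cal = C_cal × ΔT = 8.08 × 14.13 = 114.1704 kJ
n = 7.42 / 180.16 = 0.04119 mol
q_rxn = −q_cal = -114.1704 kJ
ΔH = -114.1704 / 0.04119 = -2772 kJ/mol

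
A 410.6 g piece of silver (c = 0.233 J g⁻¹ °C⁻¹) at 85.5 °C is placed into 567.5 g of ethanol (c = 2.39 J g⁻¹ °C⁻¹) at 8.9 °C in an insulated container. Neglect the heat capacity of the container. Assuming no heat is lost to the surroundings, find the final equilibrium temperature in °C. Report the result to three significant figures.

Heat lost by silver = heat gained by ethanol.
(410.6)(0.233)(85.5 − T) = (567.5)(2.39)(T − 8.9)
95.6698 (85.5 − T) = 1356.325 (T − 8.9)
8179.8 − 95.6698 T = 1356.325 T − 12071
20250.8 = 1451.9948 T
T = 13.947 °C

T_f = 13.9 °C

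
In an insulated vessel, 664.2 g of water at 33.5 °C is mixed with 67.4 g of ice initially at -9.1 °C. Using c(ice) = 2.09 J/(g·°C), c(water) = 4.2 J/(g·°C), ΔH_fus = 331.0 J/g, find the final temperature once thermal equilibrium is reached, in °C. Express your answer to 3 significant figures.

Heat to bring ice to 0 °C and melt it: q₁ = 67.4×2.09×9.1 + 67.4×331.0 = 23591 J
Heat the water can supply cooling to 0 °C: 664.2×4.2×33.5 = 93452.9 J > q₁, so all ice melts.
Energy balance: 664.2×4.2×(33.5 − T) = 23591 + 67.4×4.2×(T − 0)
2789.64(33.5 − T) = 23591 + 283.08 T
93452.9 − 23591 = 3072.72 T
T = 69861.9 / 3072.72 = 22.74 °C

T_f = 22.7 °C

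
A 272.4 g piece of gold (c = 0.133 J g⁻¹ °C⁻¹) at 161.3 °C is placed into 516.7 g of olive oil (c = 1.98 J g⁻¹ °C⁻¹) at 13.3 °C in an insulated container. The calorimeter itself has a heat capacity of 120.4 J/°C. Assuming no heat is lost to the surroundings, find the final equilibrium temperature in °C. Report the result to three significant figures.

T_f = 17.8 °C

Heat lost by gold = heat gained by olive oil + calorimeter.
(272.4)(0.133)(161.3 − T) = [(516.7)(1.98) + 120.4](T − 13.3)
36.2292 (161.3 − T) = 1143.466 (T − 13.3)
5843.8 − 36.2292 T = 1143.466 T − 15208
21051.8 = 1179.6952 T
T = 17.845 °C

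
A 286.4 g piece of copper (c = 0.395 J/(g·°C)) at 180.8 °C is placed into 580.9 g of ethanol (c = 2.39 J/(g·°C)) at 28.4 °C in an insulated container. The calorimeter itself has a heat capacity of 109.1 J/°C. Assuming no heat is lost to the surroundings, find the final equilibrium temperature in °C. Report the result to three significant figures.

T_f = 39.1 °C

Heat lost by copper = heat gained by ethanol + calorimeter.
(286.4)(0.395)(180.8 − T) = [(580.9)(2.39) + 109.1](T − 28.4)
113.128 (180.8 − T) = 1497.451 (T − 28.4)
20454 − 113.128 T = 1497.451 T − 42528
62982 = 1610.579 T
T = 39.11 °C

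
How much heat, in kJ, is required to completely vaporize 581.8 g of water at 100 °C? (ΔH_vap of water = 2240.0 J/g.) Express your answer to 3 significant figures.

q = 1300 kJ

q = m × ΔH_vap = 581.8 × 2240.0 = 1303000 J = 1300 kJ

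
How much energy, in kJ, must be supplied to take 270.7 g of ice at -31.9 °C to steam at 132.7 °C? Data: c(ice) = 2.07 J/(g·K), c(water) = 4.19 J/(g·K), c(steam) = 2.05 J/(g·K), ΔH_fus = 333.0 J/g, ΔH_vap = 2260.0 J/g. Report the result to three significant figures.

q1 (heat ice -31.9→0.0 °C): 270.7 × 2.07 × 31.9 = 17875 J
q2 (melt at 0 °C): 270.7 × 333.0 = 90143 J
q3 (heat water 0.0→100.0 °C): 270.7 × 4.19 × 100.0 = 113423 J
q4 (vaporize at 100 °C): 270.7 × 2260.0 = 611782 J
q5 (heat steam 100.0→132.7 °C): 270.7 × 2.05 × 32.7 = 18146 J
Total: 17875 + 90143 + 113423 + 611782 + 18146 = 851369 J = 851 kJ

q = 851 kJ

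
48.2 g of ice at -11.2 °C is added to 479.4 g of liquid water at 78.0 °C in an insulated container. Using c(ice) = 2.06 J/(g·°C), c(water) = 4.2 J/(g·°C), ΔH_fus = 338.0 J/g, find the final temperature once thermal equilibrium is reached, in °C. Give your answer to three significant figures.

T_f = 63.0 °C

Heat to bring ice to 0 °C and melt it: q₁ = 48.2×2.06×11.2 + 48.2×338.0 = 17404 J
Heat the water can supply cooling to 0 °C: 479.4×4.2×78.0 = 157051 J > q₁, so all ice melts.
Energy balance: 479.4×4.2×(78.0 − T) = 17404 + 48.2×4.2×(T − 0)
2013.48(78.0 − T) = 17404 + 202.44 T
157051 − 17404 = 2215.92 T
T = 139647 / 2215.92 = 63.02 °C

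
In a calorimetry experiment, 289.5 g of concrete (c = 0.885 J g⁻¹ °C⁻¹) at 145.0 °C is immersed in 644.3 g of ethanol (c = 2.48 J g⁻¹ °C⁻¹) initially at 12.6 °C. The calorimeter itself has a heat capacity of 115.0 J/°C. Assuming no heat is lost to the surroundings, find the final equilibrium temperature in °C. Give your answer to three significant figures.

Heat lost by concrete = heat gained by ethanol + calorimeter.
(289.5)(0.885)(145.0 − T) = [(644.3)(2.48) + 115.0](T − 12.6)
256.2075 (145.0 − T) = 1712.864 (T − 12.6)
37150 − 256.2075 T = 1712.864 T − 21582
58732 = 1969.0715 T
T = 29.83 °C

T_f = 29.8 °C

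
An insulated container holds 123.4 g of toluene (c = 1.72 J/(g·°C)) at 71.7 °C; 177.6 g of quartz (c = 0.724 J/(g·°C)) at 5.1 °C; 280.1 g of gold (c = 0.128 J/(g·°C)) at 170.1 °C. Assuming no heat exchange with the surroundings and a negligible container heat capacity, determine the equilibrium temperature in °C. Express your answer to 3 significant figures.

Σ mᵢcᵢ(T − Tᵢ) = 0  ⇒  T = Σ mᵢcᵢTᵢ / Σ mᵢcᵢ
Σ mᵢcᵢ = 123.4×1.72 + 177.6×0.724 + 280.1×0.128 = 376.6832
Σ mᵢcᵢTᵢ = 212.248×71.7 + 128.5824×5.1 + 35.8528×170.1 = 21973
T = 21973 / 376.6832 = 58.33 °C

T_f = 58.3 °C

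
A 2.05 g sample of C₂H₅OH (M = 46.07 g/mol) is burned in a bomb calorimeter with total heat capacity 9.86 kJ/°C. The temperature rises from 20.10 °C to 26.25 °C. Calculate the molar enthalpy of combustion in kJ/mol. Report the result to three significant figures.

ΔT = 26.25 − 20.10 = 6.15 °C
q_cal = C_cal × ΔT = 9.86 × 6.15 = 60.639 kJ
n = 2.05 / 46.07 = 0.04450 mol
q_rxn = −q_cal = -60.639 kJ
ΔH = -60.639 / 0.04450 = -1363 kJ/mol

ΔH = -1360 kJ/mol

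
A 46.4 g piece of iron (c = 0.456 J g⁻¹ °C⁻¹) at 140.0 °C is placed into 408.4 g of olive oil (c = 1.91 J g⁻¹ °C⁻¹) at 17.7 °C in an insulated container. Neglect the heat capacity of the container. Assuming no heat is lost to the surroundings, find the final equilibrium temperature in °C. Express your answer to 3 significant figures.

T_f = 20.9 °C

Heat lost by iron = heat gained by olive oil.
(46.4)(0.456)(140.0 − T) = (408.4)(1.91)(T − 17.7)
21.1584 (140.0 − T) = 780.044 (T − 17.7)
2962.2 − 21.1584 T = 780.044 T − 13807
16769.2 = 801.2024 T
T = 20.93 °C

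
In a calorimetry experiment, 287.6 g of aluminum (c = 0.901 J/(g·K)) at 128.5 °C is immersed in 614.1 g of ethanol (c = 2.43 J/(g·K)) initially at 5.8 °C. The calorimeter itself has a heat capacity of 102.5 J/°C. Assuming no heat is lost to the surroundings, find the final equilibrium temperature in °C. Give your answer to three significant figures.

T_f = 23.0 °C

Heat lost by aluminum = heat gained by ethanol + calorimeter.
(287.6)(0.901)(128.5 − T) = [(614.1)(2.43) + 102.5](T − 5.8)
259.1276 (128.5 − T) = 1594.763 (T − 5.8)
33298 − 259.1276 T = 1594.763 T − 9249.6
42547.6 = 1853.8906 T
T = 22.95 °C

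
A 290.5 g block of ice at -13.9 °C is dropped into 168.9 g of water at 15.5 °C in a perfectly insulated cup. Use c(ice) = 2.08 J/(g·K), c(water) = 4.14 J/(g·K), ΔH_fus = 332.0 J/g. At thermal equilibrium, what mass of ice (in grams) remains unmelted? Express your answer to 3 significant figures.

Heat to warm all ice to 0 °C: 290.5×2.08×13.9 = 8398.9 J
Heat released by water cooling to 0 °C: 168.9×4.14×15.5 = 10838 J
10838 J < 8398.9 + 290.5×332.0 = 104844.9 J, so not all ice melts; final T = 0 °C.
Heat left for melting: 10838 − 8398.9 = 2439.1 J
Mass melted = 2439.1 / 332.0 = 7.347 g
Ice remaining = 290.5 − 7.347 = 283.153 g

m_ice remaining = 283 g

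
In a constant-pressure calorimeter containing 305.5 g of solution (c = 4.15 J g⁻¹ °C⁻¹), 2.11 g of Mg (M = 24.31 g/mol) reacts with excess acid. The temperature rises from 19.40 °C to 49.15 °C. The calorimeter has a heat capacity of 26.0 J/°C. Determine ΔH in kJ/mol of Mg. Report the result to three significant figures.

ΔH = -443 kJ/mol

|ΔT| = |49.15 − 19.40| = 29.75 °C
|q_surr| = (305.5 × 4.15 + 26.0) × 29.75 = 1293.825 × 29.75 = 38490 J
n(Mg) = 2.11 / 24.31 = 0.08680 mol
Temperature rose, so q_rxn = −|q_surr| = -38.49 kJ
ΔH = q_rxn / n = -443.4 kJ/mol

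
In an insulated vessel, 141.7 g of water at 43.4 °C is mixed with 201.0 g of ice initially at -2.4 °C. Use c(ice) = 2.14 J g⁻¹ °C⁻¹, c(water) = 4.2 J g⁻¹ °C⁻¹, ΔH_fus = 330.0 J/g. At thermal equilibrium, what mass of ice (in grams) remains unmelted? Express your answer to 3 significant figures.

Heat to warm all ice to 0 °C: 201.0×2.14×2.4 = 1032.3 J
Heat released by water cooling to 0 °C: 141.7×4.2×43.4 = 25829 J
25829 J < 1032.3 + 201.0×330.0 = 67362.3 J, so not all ice melts; final T = 0 °C.
Heat left for melting: 25829 − 1032.3 = 24796.7 J
Mass melted = 24796.7 / 330.0 = 75.14 g
Ice remaining = 201.0 − 75.14 = 125.86 g

m_ice remaining = 126 g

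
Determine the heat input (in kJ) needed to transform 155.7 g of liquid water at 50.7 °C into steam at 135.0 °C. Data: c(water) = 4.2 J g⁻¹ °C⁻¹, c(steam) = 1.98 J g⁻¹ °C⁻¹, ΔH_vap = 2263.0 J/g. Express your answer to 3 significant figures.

q1 (heat water 50.7→100.0 °C): 155.7 × 4.2 × 49.3 = 32239 J
q2 (vaporize at 100 °C): 155.7 × 2263.0 = 352349 J
q3 (heat steam 100.0→135.0 °C): 155.7 × 1.98 × 35.0 = 10790 J
Total: 32239 + 352349 + 10790 = 395378 J = 395 kJ

q = 395 kJ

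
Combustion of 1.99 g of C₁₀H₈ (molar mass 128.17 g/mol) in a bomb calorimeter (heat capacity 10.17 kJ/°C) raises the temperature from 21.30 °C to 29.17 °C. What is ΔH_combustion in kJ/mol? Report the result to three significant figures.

ΔH = -5160 kJ/mol

ΔT = 29.17 − 21.30 = 7.87 °C
q_cal = C_cal × ΔT = 10.17 × 7.87 = 80.0379 kJ
n = 1.99 / 128.17 = 0.015526 mol
q_rxn = −q_cal = -80.0379 kJ
ΔH = -80.0379 / 0.015526 = -5155 kJ/mol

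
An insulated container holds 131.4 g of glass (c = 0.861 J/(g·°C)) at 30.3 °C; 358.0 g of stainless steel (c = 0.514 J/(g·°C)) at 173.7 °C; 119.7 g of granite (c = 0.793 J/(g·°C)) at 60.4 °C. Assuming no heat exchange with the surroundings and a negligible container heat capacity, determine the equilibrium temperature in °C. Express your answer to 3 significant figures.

T_f = 105 °C

Σ mᵢcᵢ(T − Tᵢ) = 0  ⇒  T = Σ mᵢcᵢTᵢ / Σ mᵢcᵢ
Σ mᵢcᵢ = 131.4×0.861 + 358.0×0.514 + 119.7×0.793 = 392.0695
Σ mᵢcᵢTᵢ = 113.1354×30.3 + 184.012×173.7 + 94.9221×60.4 = 41124
T = 41124 / 392.0695 = 104.9 °C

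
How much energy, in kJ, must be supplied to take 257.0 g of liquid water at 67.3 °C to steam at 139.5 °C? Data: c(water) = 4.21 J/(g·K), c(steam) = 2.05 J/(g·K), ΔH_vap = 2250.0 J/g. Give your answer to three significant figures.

q = 634 kJ

q1 (heat water 67.3→100.0 °C): 257.0 × 4.21 × 32.7 = 35380 J
q2 (vaporize at 100 °C): 257.0 × 2250.0 = 578250 J
q3 (heat steam 100.0→139.5 °C): 257.0 × 2.05 × 39.5 = 20811 J
Total: 35380 + 578250 + 20811 = 634441 J = 634 kJ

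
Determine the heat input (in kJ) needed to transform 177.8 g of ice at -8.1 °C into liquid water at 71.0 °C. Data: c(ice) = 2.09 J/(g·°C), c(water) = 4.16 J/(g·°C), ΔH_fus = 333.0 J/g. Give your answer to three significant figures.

q = 115 kJ

q1 (heat ice -8.1→0.0 °C): 177.8 × 2.09 × 8.1 = 3010 J
q2 (melt at 0 °C): 177.8 × 333.0 = 59207 J
q3 (heat water 0.0→71.0 °C): 177.8 × 4.16 × 71.0 = 52515 J
Total: 3010 + 59207 + 52515 = 114732 J = 115 kJ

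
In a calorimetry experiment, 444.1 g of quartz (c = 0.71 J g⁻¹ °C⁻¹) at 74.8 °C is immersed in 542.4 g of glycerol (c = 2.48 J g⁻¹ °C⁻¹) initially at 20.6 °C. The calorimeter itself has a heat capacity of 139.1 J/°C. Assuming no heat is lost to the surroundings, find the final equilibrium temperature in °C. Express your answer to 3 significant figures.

T_f = 30.1 °C

Heat lost by quartz = heat gained by glycerol + calorimeter.
(444.1)(0.71)(74.8 − T) = [(542.4)(2.48) + 139.1](T − 20.6)
315.311 (74.8 − T) = 1484.252 (T − 20.6)
23585 − 315.311 T = 1484.252 T − 30576
54161 = 1799.563 T
T = 30.10 °C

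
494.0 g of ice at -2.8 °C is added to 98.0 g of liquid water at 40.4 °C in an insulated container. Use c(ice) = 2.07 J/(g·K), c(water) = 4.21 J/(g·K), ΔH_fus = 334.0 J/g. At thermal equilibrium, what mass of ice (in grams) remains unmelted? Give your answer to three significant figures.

Heat to warm all ice to 0 °C: 494.0×2.07×2.8 = 2863.2 J
Heat released by water cooling to 0 °C: 98.0×4.21×40.4 = 16668 J
16668 J < 2863.2 + 494.0×334.0 = 167859.2 J, so not all ice melts; final T = 0 °C.
Heat left for melting: 16668 − 2863.2 = 13804.8 J
Mass melted = 13804.8 / 334.0 = 41.33 g
Ice remaining = 494.0 − 41.33 = 452.67 g

m_ice remaining = 453 g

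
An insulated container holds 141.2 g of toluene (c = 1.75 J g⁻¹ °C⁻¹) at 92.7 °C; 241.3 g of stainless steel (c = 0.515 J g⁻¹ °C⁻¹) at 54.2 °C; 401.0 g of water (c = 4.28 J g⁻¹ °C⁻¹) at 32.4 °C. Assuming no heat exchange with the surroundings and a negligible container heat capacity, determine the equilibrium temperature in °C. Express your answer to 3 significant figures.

T_f = 40.8 °C

Σ mᵢcᵢ(T − Tᵢ) = 0  ⇒  T = Σ mᵢcᵢTᵢ / Σ mᵢcᵢ
Σ mᵢcᵢ = 141.2×1.75 + 241.3×0.515 + 401.0×4.28 = 2087.6495
Σ mᵢcᵢTᵢ = 247.1×92.7 + 124.2695×54.2 + 1716.28×32.4 = 85249
T = 85249 / 2087.6495 = 40.83 °C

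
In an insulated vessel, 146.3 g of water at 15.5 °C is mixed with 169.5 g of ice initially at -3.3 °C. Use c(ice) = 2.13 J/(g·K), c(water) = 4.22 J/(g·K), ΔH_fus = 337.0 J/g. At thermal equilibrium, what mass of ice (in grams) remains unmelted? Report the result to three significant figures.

Heat to warm all ice to 0 °C: 169.5×2.13×3.3 = 1191.4 J
Heat released by water cooling to 0 °C: 146.3×4.22×15.5 = 9569.5 J
9569.5 J < 1191.4 + 169.5×337.0 = 58312.9 J, so not all ice melts; final T = 0 °C.
Heat left for melting: 9569.5 − 1191.4 = 8378.1 J
Mass melted = 8378.1 / 337.0 = 24.86 g
Ice remaining = 169.5 − 24.86 = 144.64 g

m_ice remaining = 145 g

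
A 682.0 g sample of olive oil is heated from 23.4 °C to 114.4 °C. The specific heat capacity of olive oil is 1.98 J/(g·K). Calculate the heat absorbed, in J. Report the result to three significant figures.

q = 123000 J

q = m c ΔT = 682.0 × 1.98 × (114.4 − 23.4)
q = 682.0 × 1.98 × 91.0 = 122900 J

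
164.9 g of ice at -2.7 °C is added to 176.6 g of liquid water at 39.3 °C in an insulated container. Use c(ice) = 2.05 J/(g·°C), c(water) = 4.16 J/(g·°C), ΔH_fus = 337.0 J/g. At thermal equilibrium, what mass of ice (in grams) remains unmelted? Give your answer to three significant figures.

m_ice remaining = 81.9 g

Heat to warm all ice to 0 °C: 164.9×2.05×2.7 = 912.72 J
Heat released by water cooling to 0 °C: 176.6×4.16×39.3 = 28872 J
28872 J < 912.72 + 164.9×337.0 = 56484.02 J, so not all ice melts; final T = 0 °C.
Heat left for melting: 28872 − 912.72 = 27959.28 J
Mass melted = 27959.28 / 337.0 = 82.97 g
Ice remaining = 164.9 − 82.97 = 81.93 g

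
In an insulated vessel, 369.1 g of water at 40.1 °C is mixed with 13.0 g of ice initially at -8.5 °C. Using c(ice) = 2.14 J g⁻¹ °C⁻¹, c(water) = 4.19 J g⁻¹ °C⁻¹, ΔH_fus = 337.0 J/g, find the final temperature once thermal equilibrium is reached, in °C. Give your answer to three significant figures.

Heat to bring ice to 0 °C and melt it: q₁ = 13.0×2.14×8.5 + 13.0×337.0 = 4617.5 J
Heat the water can supply cooling to 0 °C: 369.1×4.19×40.1 = 62015.8 J > q₁, so all ice melts.
Energy balance: 369.1×4.19×(40.1 − T) = 4617.5 + 13.0×4.19×(T − 0)
1546.529(40.1 − T) = 4617.5 + 54.47 T
62015.8 − 4617.5 = 1600.999 T
T = 57398.3 / 1600.999 = 35.85 °C

T_f = 35.9 °C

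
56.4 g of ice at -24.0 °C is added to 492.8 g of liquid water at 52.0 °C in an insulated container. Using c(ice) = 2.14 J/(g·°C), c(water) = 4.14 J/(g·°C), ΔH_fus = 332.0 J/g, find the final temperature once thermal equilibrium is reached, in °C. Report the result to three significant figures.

T_f = 37.2 °C

Heat to bring ice to 0 °C and melt it: q₁ = 56.4×2.14×24.0 + 56.4×332.0 = 21622 J
Heat the water can supply cooling to 0 °C: 492.8×4.14×52.0 = 106090 J > q₁, so all ice melts.
Energy balance: 492.8×4.14×(52.0 − T) = 21622 + 56.4×4.14×(T − 0)
2040.192(52.0 − T) = 21622 + 233.496 T
106090 − 21622 = 2273.688 T
T = 84468 / 2273.688 = 37.15 °C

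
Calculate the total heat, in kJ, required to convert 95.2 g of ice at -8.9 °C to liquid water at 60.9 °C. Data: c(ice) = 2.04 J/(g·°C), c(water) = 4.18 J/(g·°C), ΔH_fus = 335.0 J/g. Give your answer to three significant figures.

q1 (heat ice -8.9→0.0 °C): 95.2 × 2.04 × 8.9 = 1728 J
q2 (melt at 0 °C): 95.2 × 335.0 = 31892 J
q3 (heat water 0.0→60.9 °C): 95.2 × 4.18 × 60.9 = 24234 J
Total: 1728 + 31892 + 24234 = 57854 J = 57.9 kJ

q = 57.9 kJ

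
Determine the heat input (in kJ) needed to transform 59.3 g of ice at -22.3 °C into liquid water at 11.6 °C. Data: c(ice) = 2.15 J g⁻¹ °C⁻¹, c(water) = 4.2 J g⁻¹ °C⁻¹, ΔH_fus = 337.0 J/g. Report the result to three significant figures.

q1 (heat ice -22.3→0.0 °C): 59.3 × 2.15 × 22.3 = 2843 J
q2 (melt at 0 °C): 59.3 × 337.0 = 19984 J
q3 (heat water 0.0→11.6 °C): 59.3 × 4.2 × 11.6 = 2889 J
Total: 2843 + 19984 + 2889 = 25716 J = 25.7 kJ

q = 25.7 kJ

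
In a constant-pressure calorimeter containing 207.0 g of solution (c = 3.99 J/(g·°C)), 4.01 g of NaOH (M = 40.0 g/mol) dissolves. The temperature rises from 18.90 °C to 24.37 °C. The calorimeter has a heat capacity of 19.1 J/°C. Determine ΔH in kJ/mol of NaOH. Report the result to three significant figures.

ΔH = -46.1 kJ/mol

|ΔT| = |24.37 − 18.90| = 5.47 °C
|q_surr| = (207.0 × 3.99 + 19.1) × 5.47 = 845.03 × 5.47 = 4622 J
n(NaOH) = 4.01 / 40.0 = 0.1003 mol
Temperature rose, so q_rxn = −|q_surr| = -4.622 kJ
ΔH = q_rxn / n = -46.08 kJ/mol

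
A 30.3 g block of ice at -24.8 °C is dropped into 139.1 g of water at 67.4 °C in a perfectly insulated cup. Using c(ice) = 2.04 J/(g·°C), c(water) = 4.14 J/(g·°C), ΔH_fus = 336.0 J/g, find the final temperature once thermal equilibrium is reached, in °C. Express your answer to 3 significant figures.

Heat to bring ice to 0 °C and melt it: q₁ = 30.3×2.04×24.8 + 30.3×336.0 = 11714 J
Heat the water can supply cooling to 0 °C: 139.1×4.14×67.4 = 38813.9 J > q₁, so all ice melts.
Energy balance: 139.1×4.14×(67.4 − T) = 11714 + 30.3×4.14×(T − 0)
575.874(67.4 − T) = 11714 + 125.442 T
38813.9 − 11714 = 701.316 T
T = 27099.9 / 701.316 = 38.64 °C

T_f = 38.6 °C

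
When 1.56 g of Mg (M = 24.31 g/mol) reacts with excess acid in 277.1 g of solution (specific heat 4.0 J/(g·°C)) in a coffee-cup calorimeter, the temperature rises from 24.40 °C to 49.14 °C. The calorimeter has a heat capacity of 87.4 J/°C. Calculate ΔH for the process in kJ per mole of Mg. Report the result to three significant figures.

ΔH = -461 kJ/mol

|ΔT| = |49.14 − 24.40| = 24.74 °C
|q_surr| = (277.1 × 4.0 + 87.4) × 24.74 = 1195.8 × 24.74 = 29580 J
n(Mg) = 1.56 / 24.31 = 0.06417 mol
Temperature rose, so q_rxn = −|q_surr| = -29.58 kJ
ΔH = q_rxn / n = -461.0 kJ/mol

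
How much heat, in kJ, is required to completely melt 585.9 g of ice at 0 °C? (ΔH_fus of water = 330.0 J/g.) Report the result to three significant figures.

q = 193 kJ

q = m × ΔH_fus = 585.9 × 330.0 = 193300 J = 193 kJ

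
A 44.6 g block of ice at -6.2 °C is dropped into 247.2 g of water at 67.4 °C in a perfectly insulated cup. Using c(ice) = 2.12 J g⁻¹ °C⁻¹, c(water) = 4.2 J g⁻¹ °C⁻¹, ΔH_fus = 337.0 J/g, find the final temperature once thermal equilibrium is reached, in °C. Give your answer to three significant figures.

Heat to bring ice to 0 °C and melt it: q₁ = 44.6×2.12×6.2 + 44.6×337.0 = 15616 J
Heat the water can supply cooling to 0 °C: 247.2×4.2×67.4 = 69977.4 J > q₁, so all ice melts.
Energy balance: 247.2×4.2×(67.4 − T) = 15616 + 44.6×4.2×(T − 0)
1038.24(67.4 − T) = 15616 + 187.32 T
69977.4 − 15616 = 1225.56 T
T = 54361.4 / 1225.56 = 44.36 °C

T_f = 44.4 °C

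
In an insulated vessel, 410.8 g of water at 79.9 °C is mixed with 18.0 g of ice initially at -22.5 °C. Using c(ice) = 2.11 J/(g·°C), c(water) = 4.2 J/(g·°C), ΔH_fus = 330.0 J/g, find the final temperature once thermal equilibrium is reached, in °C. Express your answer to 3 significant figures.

T_f = 72.8 °C

Heat to bring ice to 0 °C and melt it: q₁ = 18.0×2.11×22.5 + 18.0×330.0 = 6794.6 J
Heat the water can supply cooling to 0 °C: 410.8×4.2×79.9 = 137856 J > q₁, so all ice melts.
Energy balance: 410.8×4.2×(79.9 − T) = 6794.6 + 18.0×4.2×(T − 0)
1725.36(79.9 − T) = 6794.6 + 75.6 T
137856 − 6794.6 = 1800.96 T
T = 131061.4 / 1800.96 = 72.77 °C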